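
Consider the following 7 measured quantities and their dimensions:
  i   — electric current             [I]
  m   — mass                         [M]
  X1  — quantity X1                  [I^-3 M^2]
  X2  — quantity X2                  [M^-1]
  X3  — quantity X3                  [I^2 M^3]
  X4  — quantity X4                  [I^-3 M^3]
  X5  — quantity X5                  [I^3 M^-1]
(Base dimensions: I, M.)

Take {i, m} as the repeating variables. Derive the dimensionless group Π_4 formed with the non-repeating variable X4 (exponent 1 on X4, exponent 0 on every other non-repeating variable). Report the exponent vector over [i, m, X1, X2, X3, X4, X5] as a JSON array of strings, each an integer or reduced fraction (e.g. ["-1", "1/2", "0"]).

Dimensional matrix (I×M by i×m×X1×X2×X3×X4×X5):
  I: [ 1  0 -3  0  2 -3  3]
  M: [ 0  1  2 -1  3  3 -1]
RREF → pivots at {i,m} ⇒ r = 2
Repeat: i,m; free: X1,X2,X3,X4,X5
RREF:
  r0: [   1    0   -3    0    2   -3    3]
  r1: [   0    1    2   -1    3    3   -1]
Fix exponent of X4 at 1, X1 at 0, X2 at 0, X3 at 0, X5 at 0; solve each RREF row for its pivot's exponent:
  r0: exp(i) + (-3)·1 = 0 ⇒ exp(i) = 3
  r1: exp(m) + (3)·1 = 0 ⇒ exp(m) = -3
Π_4 = i^3 · m^-3 · X4

["3", "-3", "0", "0", "0", "1", "0"]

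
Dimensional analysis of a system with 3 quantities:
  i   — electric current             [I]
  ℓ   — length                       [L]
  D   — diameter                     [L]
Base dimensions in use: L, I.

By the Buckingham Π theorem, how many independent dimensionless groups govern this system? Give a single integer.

Exponent matrix [L,I] × [i,ℓ,D]:
  L: [ 0  1  1]
  I: [ 1  0  0]
RREF → pivots at {i,ℓ} ⇒ r = 2
3 vars − rank 2 = 1 Π group

1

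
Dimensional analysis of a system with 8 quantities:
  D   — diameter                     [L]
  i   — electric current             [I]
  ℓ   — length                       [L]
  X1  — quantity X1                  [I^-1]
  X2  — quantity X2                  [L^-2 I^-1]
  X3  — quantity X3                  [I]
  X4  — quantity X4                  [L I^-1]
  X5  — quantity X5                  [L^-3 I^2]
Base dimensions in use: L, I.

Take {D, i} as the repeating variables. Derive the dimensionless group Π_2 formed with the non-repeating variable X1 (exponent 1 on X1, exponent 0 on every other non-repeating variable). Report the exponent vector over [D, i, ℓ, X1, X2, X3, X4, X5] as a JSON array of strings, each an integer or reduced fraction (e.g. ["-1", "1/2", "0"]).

Dimensional matrix (L×I by D×i×ℓ×X1×X2×X3×X4×X5):
  L: [ 1  0  1  0 -2  0  1 -3]
  I: [ 0  1  0 -1 -1  1 -1  2]
Echelon form has 2 nonzero rows (pivots: D,i)
Repeat: D,i; free: ℓ,X1,X2,X3,X4,X5
RREF:
  r0: [   1    0    1    0   -2    0    1   -3]
  r1: [   0    1    0   -1   -1    1   -1    2]
Fix exponent of X1 at 1, ℓ at 0, X2 at 0, X3 at 0, X4 at 0, X5 at 0; solve each RREF row for its pivot's exponent:
  r0: exp(D) + (0)·1 = 0 ⇒ exp(D) = 0
  r1: exp(i) + (-1)·1 = 0 ⇒ exp(i) = 1
Π_2 = i · X1

["0", "1", "0", "1", "0", "0", "0", "0"]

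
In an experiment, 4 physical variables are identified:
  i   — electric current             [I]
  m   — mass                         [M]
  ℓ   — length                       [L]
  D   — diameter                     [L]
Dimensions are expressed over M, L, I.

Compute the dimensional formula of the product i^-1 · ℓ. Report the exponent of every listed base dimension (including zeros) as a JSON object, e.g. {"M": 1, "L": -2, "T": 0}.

Exponent matrix [M,L,I] × [i,m,ℓ,D]:
  M: [ 0  1  0  0]
  L: [ 0  0  1  1]
  I: [ 1  0  0  0]
  [M]: (-1)·0+(1)·0 = 0
  [L]: (-1)·0+(1)·1 = 1
  [I]: (-1)·1+(1)·0 = -1
⇒ L I^-1

{"M": 0, "L": 1, "I": -1}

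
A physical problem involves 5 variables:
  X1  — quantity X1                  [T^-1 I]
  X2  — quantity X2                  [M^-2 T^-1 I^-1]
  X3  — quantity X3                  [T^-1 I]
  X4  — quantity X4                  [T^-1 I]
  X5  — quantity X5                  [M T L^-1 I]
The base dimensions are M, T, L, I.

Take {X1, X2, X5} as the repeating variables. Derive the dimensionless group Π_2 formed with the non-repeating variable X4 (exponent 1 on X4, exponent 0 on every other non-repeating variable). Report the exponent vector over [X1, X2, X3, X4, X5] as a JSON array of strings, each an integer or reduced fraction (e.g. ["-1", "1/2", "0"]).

["-1", "0", "0", "1", "0"]

Exponent matrix [M,T,L,I] × [X1,X2,X3,X4,X5]:
  M: [ 0 -2  0  0  1]
  T: [-1 -1 -1 -1  1]
  L: [ 0  0  0  0 -1]
  I: [ 1 -1  1  1  1]
Row reduction gives pivot columns X1,X2,X5; rank = 3
Repeat: X1,X2,X5; free: X3,X4
RREF:
  r0: [   1    0    1    1    0]
  r1: [   0    1    0    0    0]
  r2: [   0    0    0    0    1]
  r3: [   0    0    0    0    0]
Fix exponent of X4 at 1, X3 at 0; solve each RREF row for its pivot's exponent:
  r0: exp(X1) + (1)·1 = 0 ⇒ exp(X1) = -1
  r1: exp(X2) + (0)·1 = 0 ⇒ exp(X2) = 0
  r2: exp(X5) + (0)·1 = 0 ⇒ exp(X5) = 0
Π_2 = X1^-1 · X4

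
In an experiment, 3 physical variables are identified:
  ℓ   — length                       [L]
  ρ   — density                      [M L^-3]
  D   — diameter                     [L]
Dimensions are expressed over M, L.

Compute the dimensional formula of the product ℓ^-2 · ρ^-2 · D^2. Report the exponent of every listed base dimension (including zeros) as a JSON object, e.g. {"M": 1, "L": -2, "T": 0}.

Exponent matrix [M,L] × [ℓ,ρ,D]:
  M: [ 0  1  0]
  L: [ 1 -3  1]
  [M]: (-2)·0+(-2)·1+(2)·0 = -2
  [L]: (-2)·1+(-2)·-3+(2)·1 = 6
⇒ M^-2 L^6

{"M": -2, "L": 6}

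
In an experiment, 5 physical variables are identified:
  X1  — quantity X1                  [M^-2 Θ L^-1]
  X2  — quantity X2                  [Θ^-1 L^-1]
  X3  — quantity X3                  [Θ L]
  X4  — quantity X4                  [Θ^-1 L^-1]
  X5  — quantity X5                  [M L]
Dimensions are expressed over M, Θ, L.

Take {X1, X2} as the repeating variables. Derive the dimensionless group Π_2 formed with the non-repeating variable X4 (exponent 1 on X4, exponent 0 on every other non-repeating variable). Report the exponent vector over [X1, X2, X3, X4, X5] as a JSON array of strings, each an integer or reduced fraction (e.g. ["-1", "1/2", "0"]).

["0", "-1", "0", "1", "0"]

Write exponents as rows M,Θ,L / cols X1,X2,X3,X4,X5:
  M: [-2  0  0  0  1]
  Θ: [ 1 -1  1 -1  0]
  L: [-1 -1  1 -1  1]
Row reduction gives pivot columns X1,X2; rank = 2
Pivot set = {X1,X2}, free = {X3,X4,X5}
RREF:
  r0: [   1    0    0    0 -1/2]
  r1: [   0    1   -1    1 -1/2]
  r2: [   0    0    0    0    0]
Fix exponent of X4 at 1, X3 at 0, X5 at 0; solve each RREF row for its pivot's exponent:
  r0: exp(X1) + (0)·1 = 0 ⇒ exp(X1) = 0
  r1: exp(X2) + (1)·1 = 0 ⇒ exp(X2) = -1
Π_2 = X2^-1 · X4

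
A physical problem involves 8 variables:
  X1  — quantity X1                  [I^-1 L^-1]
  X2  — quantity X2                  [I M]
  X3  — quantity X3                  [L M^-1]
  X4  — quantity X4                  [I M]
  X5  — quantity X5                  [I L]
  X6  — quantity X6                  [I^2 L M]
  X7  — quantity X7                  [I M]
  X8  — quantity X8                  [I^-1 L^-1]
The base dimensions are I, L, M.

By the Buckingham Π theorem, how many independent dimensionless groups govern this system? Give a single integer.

Write exponents as rows I,L,M / cols X1,X2,X3,X4,X5,X6,X7,X8:
  I: [-1  1  0  1  1  2  1 -1]
  L: [-1  0  1  0  1  1  0 -1]
  M: [ 0  1 -1  1  0  1  1  0]
Row reduction gives pivot columns X1,X2; rank = 2
Π count = n − r = 8 − 2 = 6

6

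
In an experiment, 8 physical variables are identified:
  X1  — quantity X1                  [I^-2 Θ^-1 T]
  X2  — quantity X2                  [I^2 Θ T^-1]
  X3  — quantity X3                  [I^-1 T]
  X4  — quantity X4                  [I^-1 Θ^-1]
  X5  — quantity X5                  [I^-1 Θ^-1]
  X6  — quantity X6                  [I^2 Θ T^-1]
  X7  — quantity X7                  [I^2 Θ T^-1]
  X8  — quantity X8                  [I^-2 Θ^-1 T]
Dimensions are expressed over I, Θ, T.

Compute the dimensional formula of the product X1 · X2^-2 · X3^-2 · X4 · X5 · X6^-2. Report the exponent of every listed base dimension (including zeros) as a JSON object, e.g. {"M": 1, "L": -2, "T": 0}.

Dimensional matrix (I×Θ×T by X1×X2×X3×X4×X5×X6×X7×X8):
  I: [-2  2 -1 -1 -1  2  2 -2]
  Θ: [-1  1  0 -1 -1  1  1 -1]
  T: [ 1 -1  1  0  0 -1 -1  1]
  [I]: (1)·-2+(-2)·2+(-2)·-1+(1)·-1+(1)·-1+(-2)·2 = -10
  [Θ]: (1)·-1+(-2)·1+(-2)·0+(1)·-1+(1)·-1+(-2)·1 = -7
  [T]: (1)·1+(-2)·-1+(-2)·1+(1)·0+(1)·0+(-2)·-1 = 3
⇒ I^-10 Θ^-7 T^3

{"I": -10, "Θ": -7, "T": 3}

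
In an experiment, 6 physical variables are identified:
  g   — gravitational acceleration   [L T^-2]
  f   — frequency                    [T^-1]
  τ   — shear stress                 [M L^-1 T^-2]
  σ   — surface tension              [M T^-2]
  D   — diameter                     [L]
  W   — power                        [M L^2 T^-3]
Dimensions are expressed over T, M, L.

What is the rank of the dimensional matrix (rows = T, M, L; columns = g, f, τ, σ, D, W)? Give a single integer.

Write exponents as rows T,M,L / cols g,f,τ,σ,D,W:
  T: [-2 -1 -2 -2  0 -3]
  M: [ 0  0  1  1  0  1]
  L: [ 1  0 -1  0  1  2]
RREF → pivots at {g,f,τ} ⇒ r = 3

3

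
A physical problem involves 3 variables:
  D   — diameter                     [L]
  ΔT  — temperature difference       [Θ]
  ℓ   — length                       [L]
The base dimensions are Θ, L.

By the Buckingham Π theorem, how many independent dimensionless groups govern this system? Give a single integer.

Dimensional matrix (Θ×L by D×ΔT×ℓ):
  Θ: [ 0  1  0]
  L: [ 1  0  1]
Echelon form has 2 nonzero rows (pivots: D,ΔT)
3 vars − rank 2 = 1 Π group

1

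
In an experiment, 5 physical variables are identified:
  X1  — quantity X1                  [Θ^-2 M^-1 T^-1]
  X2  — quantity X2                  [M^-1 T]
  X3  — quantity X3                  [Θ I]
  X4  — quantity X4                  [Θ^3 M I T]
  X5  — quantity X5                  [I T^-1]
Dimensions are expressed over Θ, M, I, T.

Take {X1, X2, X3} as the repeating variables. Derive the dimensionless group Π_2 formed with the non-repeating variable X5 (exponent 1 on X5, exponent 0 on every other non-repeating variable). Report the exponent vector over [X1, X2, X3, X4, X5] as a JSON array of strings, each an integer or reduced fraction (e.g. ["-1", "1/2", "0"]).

Write exponents as rows Θ,M,I,T / cols X1,X2,X3,X4,X5:
  Θ: [-2  0  1  3  0]
  M: [-1 -1  0  1  0]
  I: [ 0  0  1  1  1]
  T: [-1  1  0  1 -1]
RREF → pivots at {X1,X2,X3} ⇒ r = 3
Pivot set = {X1,X2,X3}, free = {X4,X5}
RREF:
  r0: [   1    0    0   -1  1/2]
  r1: [   0    1    0    0 -1/2]
  r2: [   0    0    1    1    1]
  r3: [   0    0    0    0    0]
Fix exponent of X5 at 1, X4 at 0; solve each RREF row for its pivot's exponent:
  r0: exp(X1) + (1/2)·1 = 0 ⇒ exp(X1) = -1/2
  r1: exp(X2) + (-1/2)·1 = 0 ⇒ exp(X2) = 1/2
  r2: exp(X3) + (1)·1 = 0 ⇒ exp(X3) = -1
Π_2 = X1^(-1/2) · X2^(1/2) · X3^-1 · X5

["-1/2", "1/2", "-1", "0", "1"]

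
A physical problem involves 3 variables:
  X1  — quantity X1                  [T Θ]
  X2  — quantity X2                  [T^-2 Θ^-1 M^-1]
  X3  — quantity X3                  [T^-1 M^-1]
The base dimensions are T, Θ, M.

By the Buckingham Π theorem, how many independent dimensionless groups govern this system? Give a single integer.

1

Dimensional matrix (T×Θ×M by X1×X2×X3):
  T: [ 1 -2 -1]
  Θ: [ 1 -1  0]
  M: [ 0 -1 -1]
Echelon form has 2 nonzero rows (pivots: X1,X2)
Π count = n − r = 3 − 2 = 1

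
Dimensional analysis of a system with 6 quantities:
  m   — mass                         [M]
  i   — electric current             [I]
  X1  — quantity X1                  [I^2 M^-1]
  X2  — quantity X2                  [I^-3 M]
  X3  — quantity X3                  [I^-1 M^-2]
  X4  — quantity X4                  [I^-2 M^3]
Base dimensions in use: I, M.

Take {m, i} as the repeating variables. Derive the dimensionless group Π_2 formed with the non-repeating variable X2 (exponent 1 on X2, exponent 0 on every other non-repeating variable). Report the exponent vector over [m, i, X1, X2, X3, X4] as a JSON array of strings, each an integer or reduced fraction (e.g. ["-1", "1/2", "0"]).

Exponent matrix [I,M] × [m,i,X1,X2,X3,X4]:
  I: [ 0  1  2 -3 -1 -2]
  M: [ 1  0 -1  1 -2  3]
Row reduction gives pivot columns m,i; rank = 2
Pivot set = {m,i}, free = {X1,X2,X3,X4}
RREF:
  r0: [   1    0   -1    1   -2    3]
  r1: [   0    1    2   -3   -1   -2]
Fix exponent of X2 at 1, X1 at 0, X3 at 0, X4 at 0; solve each RREF row for its pivot's exponent:
  r0: exp(m) + (1)·1 = 0 ⇒ exp(m) = -1
  r1: exp(i) + (-3)·1 = 0 ⇒ exp(i) = 3
Π_2 = m^-1 · i^3 · X2

["-1", "3", "0", "1", "0", "0"]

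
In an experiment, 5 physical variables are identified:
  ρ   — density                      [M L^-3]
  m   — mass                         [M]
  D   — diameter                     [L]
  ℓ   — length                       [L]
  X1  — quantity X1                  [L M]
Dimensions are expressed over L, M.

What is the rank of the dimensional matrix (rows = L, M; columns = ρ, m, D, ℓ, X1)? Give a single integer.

Write exponents as rows L,M / cols ρ,m,D,ℓ,X1:
  L: [-3  0  1  1  1]
  M: [ 1  1  0  0  1]
Echelon form has 2 nonzero rows (pivots: ρ,m)

2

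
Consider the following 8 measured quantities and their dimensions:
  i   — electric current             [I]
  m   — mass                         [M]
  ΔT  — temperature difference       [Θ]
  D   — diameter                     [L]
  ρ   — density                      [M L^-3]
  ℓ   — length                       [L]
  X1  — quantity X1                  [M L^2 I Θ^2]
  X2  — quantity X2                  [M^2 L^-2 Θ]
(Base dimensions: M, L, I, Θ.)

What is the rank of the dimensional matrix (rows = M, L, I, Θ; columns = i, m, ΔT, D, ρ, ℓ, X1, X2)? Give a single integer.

Dimensional matrix (M×L×I×Θ by i×m×ΔT×D×ρ×ℓ×X1×X2):
  M: [ 0  1  0  0  1  0  1  2]
  L: [ 0  0  0  1 -3  1  2 -2]
  I: [ 1  0  0  0  0  0  1  0]
  Θ: [ 0  0  1  0  0  0  2  1]
RREF → pivots at {i,m,ΔT,D} ⇒ r = 4

4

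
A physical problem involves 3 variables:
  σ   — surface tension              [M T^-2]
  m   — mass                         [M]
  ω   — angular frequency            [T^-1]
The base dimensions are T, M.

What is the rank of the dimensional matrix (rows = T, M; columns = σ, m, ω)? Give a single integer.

2

Write exponents as rows T,M / cols σ,m,ω:
  T: [-2  0 -1]
  M: [ 1  1  0]
Row reduction gives pivot columns σ,m; rank = 2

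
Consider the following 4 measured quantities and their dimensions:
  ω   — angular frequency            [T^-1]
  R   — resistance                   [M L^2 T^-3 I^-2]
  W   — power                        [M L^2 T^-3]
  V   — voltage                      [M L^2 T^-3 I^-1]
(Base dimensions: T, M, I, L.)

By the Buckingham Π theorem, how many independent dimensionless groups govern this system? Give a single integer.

1

Dimensional matrix (T×M×I×L by ω×R×W×V):
  T: [-1 -3 -3 -3]
  M: [ 0  1  1  1]
  I: [ 0 -2  0 -1]
  L: [ 0  2  2  2]
Row reduction gives pivot columns ω,R,W; rank = 3
Π count = n − r = 4 − 3 = 1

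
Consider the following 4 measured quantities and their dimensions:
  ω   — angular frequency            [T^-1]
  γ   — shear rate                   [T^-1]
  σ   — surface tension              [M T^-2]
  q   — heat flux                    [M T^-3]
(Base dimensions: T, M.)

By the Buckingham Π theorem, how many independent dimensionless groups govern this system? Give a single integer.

Write exponents as rows T,M / cols ω,γ,σ,q:
  T: [-1 -1 -2 -3]
  M: [ 0  0  1  1]
RREF → pivots at {ω,σ} ⇒ r = 2
n=4, r=2 ⇒ 2 dimensionless groups

2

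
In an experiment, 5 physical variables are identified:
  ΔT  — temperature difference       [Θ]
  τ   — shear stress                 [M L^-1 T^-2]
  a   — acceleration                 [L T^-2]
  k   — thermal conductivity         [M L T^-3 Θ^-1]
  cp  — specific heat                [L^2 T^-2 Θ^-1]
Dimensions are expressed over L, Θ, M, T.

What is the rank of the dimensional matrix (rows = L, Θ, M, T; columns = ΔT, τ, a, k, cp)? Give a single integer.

4

Dimensional matrix (L×Θ×M×T by ΔT×τ×a×k×cp):
  L: [ 0 -1  1  1  2]
  Θ: [ 1  0  0 -1 -1]
  M: [ 0  1  0  1  0]
  T: [ 0 -2 -2 -3 -2]
RREF → pivots at {ΔT,τ,a,k} ⇒ r = 4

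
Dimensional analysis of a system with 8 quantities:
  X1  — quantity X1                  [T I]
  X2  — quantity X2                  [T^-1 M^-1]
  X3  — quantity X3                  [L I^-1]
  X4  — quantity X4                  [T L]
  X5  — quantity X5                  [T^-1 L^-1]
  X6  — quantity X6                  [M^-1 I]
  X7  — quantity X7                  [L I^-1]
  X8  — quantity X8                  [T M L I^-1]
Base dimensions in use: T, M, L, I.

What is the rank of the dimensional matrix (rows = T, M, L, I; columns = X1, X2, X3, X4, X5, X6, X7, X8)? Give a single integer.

3

Dimensional matrix (T×M×L×I by X1×X2×X3×X4×X5×X6×X7×X8):
  T: [ 1 -1  0  1 -1  0  0  1]
  M: [ 0 -1  0  0  0 -1  0  1]
  L: [ 0  0  1  1 -1  0  1  1]
  I: [ 1  0 -1  0  0  1 -1 -1]
Echelon form has 3 nonzero rows (pivots: X1,X2,X3)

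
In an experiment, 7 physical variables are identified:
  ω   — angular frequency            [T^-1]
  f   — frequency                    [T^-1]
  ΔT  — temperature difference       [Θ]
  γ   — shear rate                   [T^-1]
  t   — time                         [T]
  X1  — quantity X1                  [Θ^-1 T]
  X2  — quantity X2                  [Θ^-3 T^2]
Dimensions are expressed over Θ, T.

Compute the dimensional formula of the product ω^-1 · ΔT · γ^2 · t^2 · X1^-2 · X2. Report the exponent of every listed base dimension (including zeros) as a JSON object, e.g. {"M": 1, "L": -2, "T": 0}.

{"Θ": 0, "T": 1}

Dimensional matrix (Θ×T by ω×f×ΔT×γ×t×X1×X2):
  Θ: [ 0  0  1  0  0 -1 -3]
  T: [-1 -1  0 -1  1  1  2]
  [Θ]: (-1)·0+(1)·1+(2)·0+(2)·0+(-2)·-1+(1)·-3 = 0
  [T]: (-1)·-1+(1)·0+(2)·-1+(2)·1+(-2)·1+(1)·2 = 1
⇒ T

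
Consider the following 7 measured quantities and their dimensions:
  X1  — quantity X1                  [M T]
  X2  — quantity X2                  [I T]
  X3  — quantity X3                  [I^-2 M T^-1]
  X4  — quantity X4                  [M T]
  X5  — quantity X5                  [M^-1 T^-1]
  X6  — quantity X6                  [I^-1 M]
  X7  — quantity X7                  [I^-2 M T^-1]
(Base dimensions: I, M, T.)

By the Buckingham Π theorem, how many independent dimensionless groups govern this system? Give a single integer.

Dimensional matrix (I×M×T by X1×X2×X3×X4×X5×X6×X7):
  I: [ 0  1 -2  0  0 -1 -2]
  M: [ 1  0  1  1 -1  1  1]
  T: [ 1  1 -1  1 -1  0 -1]
Row reduction gives pivot columns X1,X2; rank = 2
Π count = n − r = 7 − 2 = 5

5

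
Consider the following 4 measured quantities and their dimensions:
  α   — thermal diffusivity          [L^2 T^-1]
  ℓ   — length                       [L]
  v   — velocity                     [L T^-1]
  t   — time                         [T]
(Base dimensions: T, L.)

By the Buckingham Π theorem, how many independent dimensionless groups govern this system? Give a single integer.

Write exponents as rows T,L / cols α,ℓ,v,t:
  T: [-1  0 -1  1]
  L: [ 2  1  1  0]
Row reduction gives pivot columns α,ℓ; rank = 2
Π count = n − r = 4 − 2 = 2

2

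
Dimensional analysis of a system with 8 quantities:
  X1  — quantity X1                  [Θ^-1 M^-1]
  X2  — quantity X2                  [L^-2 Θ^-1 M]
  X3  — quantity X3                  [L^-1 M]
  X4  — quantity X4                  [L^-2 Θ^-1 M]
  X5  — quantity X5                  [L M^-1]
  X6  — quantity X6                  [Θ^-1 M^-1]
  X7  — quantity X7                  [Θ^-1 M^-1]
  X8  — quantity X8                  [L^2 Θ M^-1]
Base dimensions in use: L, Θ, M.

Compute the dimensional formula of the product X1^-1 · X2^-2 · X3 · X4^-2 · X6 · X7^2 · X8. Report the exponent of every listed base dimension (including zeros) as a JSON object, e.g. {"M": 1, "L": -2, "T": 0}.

Exponent matrix [L,Θ,M] × [X1,X2,X3,X4,X5,X6,X7,X8]:
  L: [ 0 -2 -1 -2  1  0  0  2]
  Θ: [-1 -1  0 -1  0 -1 -1  1]
  M: [-1  1  1  1 -1 -1 -1 -1]
  [L]: (-1)·0+(-2)·-2+(1)·-1+(-2)·-2+(1)·0+(2)·0+(1)·2 = 9
  [Θ]: (-1)·-1+(-2)·-1+(1)·0+(-2)·-1+(1)·-1+(2)·-1+(1)·1 = 3
  [M]: (-1)·-1+(-2)·1+(1)·1+(-2)·1+(1)·-1+(2)·-1+(1)·-1 = -6
⇒ L^9 Θ^3 M^-6

{"L": 9, "Θ": 3, "M": -6}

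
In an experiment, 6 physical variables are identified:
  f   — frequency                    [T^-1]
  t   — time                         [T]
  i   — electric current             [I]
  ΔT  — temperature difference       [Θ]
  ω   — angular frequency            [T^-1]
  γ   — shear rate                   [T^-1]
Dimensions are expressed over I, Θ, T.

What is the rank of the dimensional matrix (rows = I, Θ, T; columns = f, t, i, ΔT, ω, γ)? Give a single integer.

3

Exponent matrix [I,Θ,T] × [f,t,i,ΔT,ω,γ]:
  I: [ 0  0  1  0  0  0]
  Θ: [ 0  0  0  1  0  0]
  T: [-1  1  0  0 -1 -1]
Echelon form has 3 nonzero rows (pivots: f,i,ΔT)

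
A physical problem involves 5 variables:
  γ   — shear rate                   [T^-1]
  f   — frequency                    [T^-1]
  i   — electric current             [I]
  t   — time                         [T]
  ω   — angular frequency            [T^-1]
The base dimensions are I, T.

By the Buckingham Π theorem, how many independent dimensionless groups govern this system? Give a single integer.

Write exponents as rows I,T / cols γ,f,i,t,ω:
  I: [ 0  0  1  0  0]
  T: [-1 -1  0  1 -1]
RREF → pivots at {γ,i} ⇒ r = 2
5 vars − rank 2 = 3 Π groups

3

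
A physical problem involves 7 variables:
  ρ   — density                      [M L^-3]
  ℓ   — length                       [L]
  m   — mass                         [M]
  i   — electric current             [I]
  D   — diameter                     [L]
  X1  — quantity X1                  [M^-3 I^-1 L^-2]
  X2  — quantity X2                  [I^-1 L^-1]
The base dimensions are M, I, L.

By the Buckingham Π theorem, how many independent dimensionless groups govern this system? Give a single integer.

Exponent matrix [M,I,L] × [ρ,ℓ,m,i,D,X1,X2]:
  M: [ 1  0  1  0  0 -3  0]
  I: [ 0  0  0  1  0 -1 -1]
  L: [-3  1  0  0  1 -2 -1]
RREF → pivots at {ρ,ℓ,i} ⇒ r = 3
n=7, r=3 ⇒ 4 dimensionless groups

4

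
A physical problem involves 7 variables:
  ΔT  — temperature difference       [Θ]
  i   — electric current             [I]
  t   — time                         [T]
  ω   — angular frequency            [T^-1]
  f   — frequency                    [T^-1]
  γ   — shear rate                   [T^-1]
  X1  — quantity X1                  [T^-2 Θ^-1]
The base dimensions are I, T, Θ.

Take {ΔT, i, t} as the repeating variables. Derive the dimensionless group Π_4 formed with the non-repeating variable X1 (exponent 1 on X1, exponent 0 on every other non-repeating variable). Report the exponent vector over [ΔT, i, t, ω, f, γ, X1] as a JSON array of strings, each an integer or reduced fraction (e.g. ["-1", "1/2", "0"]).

["1", "0", "2", "0", "0", "0", "1"]

Exponent matrix [I,T,Θ] × [ΔT,i,t,ω,f,γ,X1]:
  I: [ 0  1  0  0  0  0  0]
  T: [ 0  0  1 -1 -1 -1 -2]
  Θ: [ 1  0  0  0  0  0 -1]
RREF → pivots at {ΔT,i,t} ⇒ r = 3
Repeat: ΔT,i,t; free: ω,f,γ,X1
RREF:
  r0: [   1    0    0    0    0    0   -1]
  r1: [   0    1    0    0    0    0    0]
  r2: [   0    0    1   -1   -1   -1   -2]
Fix exponent of X1 at 1, ω at 0, f at 0, γ at 0; solve each RREF row for its pivot's exponent:
  r0: exp(ΔT) + (-1)·1 = 0 ⇒ exp(ΔT) = 1
  r1: exp(i) + (0)·1 = 0 ⇒ exp(i) = 0
  r2: exp(t) + (-2)·1 = 0 ⇒ exp(t) = 2
Π_4 = ΔT · t^2 · X1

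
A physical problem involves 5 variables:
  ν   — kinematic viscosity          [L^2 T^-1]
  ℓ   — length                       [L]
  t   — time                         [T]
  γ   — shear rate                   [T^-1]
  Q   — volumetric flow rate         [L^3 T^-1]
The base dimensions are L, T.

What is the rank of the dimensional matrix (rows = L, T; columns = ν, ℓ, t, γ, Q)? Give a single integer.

2

Exponent matrix [L,T] × [ν,ℓ,t,γ,Q]:
  L: [ 2  1  0  0  3]
  T: [-1  0  1 -1 -1]
Row reduction gives pivot columns ν,ℓ; rank = 2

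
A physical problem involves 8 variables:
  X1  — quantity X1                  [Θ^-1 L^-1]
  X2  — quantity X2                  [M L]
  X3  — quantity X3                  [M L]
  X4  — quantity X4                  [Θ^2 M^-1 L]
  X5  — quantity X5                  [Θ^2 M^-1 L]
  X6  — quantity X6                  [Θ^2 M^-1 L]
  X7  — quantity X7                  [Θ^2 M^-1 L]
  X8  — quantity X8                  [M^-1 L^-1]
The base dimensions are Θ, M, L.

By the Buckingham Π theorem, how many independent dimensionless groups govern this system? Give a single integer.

Write exponents as rows Θ,M,L / cols X1,X2,X3,X4,X5,X6,X7,X8:
  Θ: [-1  0  0  2  2  2  2  0]
  M: [ 0  1  1 -1 -1 -1 -1 -1]
  L: [-1  1  1  1  1  1  1 -1]
Row reduction gives pivot columns X1,X2; rank = 2
n=8, r=2 ⇒ 6 dimensionless groups

6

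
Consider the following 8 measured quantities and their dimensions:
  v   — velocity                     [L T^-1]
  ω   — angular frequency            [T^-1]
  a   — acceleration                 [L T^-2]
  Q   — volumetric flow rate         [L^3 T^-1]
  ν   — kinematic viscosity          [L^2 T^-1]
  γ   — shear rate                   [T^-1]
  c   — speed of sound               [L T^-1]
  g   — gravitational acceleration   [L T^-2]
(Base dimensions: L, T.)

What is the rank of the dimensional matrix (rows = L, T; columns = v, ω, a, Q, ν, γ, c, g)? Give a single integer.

2

Dimensional matrix (L×T by v×ω×a×Q×ν×γ×c×g):
  L: [ 1  0  1  3  2  0  1  1]
  T: [-1 -1 -2 -1 -1 -1 -1 -2]
RREF → pivots at {v,ω} ⇒ r = 2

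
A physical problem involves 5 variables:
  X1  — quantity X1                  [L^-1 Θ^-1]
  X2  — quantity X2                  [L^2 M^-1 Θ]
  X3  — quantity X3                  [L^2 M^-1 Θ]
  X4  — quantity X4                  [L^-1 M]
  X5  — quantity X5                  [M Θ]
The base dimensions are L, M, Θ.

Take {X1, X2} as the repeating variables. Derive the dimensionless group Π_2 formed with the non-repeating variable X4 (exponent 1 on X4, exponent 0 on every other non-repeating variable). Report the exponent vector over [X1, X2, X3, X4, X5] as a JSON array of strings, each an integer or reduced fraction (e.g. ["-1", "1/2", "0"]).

["1", "1", "0", "1", "0"]

Exponent matrix [L,M,Θ] × [X1,X2,X3,X4,X5]:
  L: [-1  2  2 -1  0]
  M: [ 0 -1 -1  1  1]
  Θ: [-1  1  1  0  1]
RREF → pivots at {X1,X2} ⇒ r = 2
Pivot set = {X1,X2}, free = {X3,X4,X5}
RREF:
  r0: [   1    0    0   -1   -2]
  r1: [   0    1    1   -1   -1]
  r2: [   0    0    0    0    0]
Fix exponent of X4 at 1, X3 at 0, X5 at 0; solve each RREF row for its pivot's exponent:
  r0: exp(X1) + (-1)·1 = 0 ⇒ exp(X1) = 1
  r1: exp(X2) + (-1)·1 = 0 ⇒ exp(X2) = 1
Π_2 = X1 · X2 · X4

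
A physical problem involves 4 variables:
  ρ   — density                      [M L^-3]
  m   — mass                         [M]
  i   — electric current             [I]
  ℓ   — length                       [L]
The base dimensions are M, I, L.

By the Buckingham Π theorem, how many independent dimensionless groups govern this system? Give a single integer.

1

Write exponents as rows M,I,L / cols ρ,m,i,ℓ:
  M: [ 1  1  0  0]
  I: [ 0  0  1  0]
  L: [-3  0  0  1]
Row reduction gives pivot columns ρ,m,i; rank = 3
n=4, r=3 ⇒ 1 dimensionless group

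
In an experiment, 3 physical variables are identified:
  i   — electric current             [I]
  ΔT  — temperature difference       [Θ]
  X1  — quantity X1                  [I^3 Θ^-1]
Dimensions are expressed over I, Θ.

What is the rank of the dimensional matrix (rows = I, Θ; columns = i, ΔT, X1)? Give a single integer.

2

Write exponents as rows I,Θ / cols i,ΔT,X1:
  I: [ 1  0  3]
  Θ: [ 0  1 -1]
RREF → pivots at {i,ΔT} ⇒ r = 2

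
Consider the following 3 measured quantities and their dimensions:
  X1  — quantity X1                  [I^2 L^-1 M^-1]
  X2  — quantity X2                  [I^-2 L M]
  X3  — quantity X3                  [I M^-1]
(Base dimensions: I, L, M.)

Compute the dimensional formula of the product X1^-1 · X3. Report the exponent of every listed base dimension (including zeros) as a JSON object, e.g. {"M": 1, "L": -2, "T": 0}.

{"I": -1, "L": 1, "M": 0}

Write exponents as rows I,L,M / cols X1,X2,X3:
  I: [ 2 -2  1]
  L: [-1  1  0]
  M: [-1  1 -1]
  [I]: (-1)·2+(1)·1 = -1
  [L]: (-1)·-1+(1)·0 = 1
  [M]: (-1)·-1+(1)·-1 = 0
⇒ I^-1 L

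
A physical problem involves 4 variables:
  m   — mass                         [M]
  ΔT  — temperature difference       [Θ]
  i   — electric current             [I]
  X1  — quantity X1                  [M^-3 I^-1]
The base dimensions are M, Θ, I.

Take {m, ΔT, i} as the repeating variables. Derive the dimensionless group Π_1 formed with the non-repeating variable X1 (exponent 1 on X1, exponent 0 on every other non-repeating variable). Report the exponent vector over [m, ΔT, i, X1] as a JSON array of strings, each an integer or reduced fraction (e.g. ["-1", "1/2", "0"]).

Write exponents as rows M,Θ,I / cols m,ΔT,i,X1:
  M: [ 1  0  0 -3]
  Θ: [ 0  1  0  0]
  I: [ 0  0  1 -1]
RREF → pivots at {m,ΔT,i} ⇒ r = 3
Pivot set = {m,ΔT,i}, free = {X1}
RREF:
  r0: [   1    0    0   -3]
  r1: [   0    1    0    0]
  r2: [   0    0    1   -1]
Fix exponent of X1 at 1; solve each RREF row for its pivot's exponent:
  r0: exp(m) + (-3)·1 = 0 ⇒ exp(m) = 3
  r1: exp(ΔT) + (0)·1 = 0 ⇒ exp(ΔT) = 0
  r2: exp(i) + (-1)·1 = 0 ⇒ exp(i) = 1
Π_1 = m^3 · i · X1

["3", "0", "1", "1"]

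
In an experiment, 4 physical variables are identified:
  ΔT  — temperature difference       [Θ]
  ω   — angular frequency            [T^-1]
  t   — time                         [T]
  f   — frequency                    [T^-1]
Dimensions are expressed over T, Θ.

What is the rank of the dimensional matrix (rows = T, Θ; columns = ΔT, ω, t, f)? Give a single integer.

Dimensional matrix (T×Θ by ΔT×ω×t×f):
  T: [ 0 -1  1 -1]
  Θ: [ 1  0  0  0]
RREF → pivots at {ΔT,ω} ⇒ r = 2

2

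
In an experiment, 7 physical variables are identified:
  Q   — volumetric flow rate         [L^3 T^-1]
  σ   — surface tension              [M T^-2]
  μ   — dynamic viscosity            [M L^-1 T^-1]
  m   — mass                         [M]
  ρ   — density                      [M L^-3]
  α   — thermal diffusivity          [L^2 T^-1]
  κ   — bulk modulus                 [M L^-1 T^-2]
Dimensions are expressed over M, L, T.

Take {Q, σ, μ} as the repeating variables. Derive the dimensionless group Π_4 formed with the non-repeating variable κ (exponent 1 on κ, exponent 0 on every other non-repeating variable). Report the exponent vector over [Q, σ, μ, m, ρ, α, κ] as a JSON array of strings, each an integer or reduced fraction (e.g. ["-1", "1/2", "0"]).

Write exponents as rows M,L,T / cols Q,σ,μ,m,ρ,α,κ:
  M: [ 0  1  1  1  1  0  1]
  L: [ 3  0 -1  0 -3  2 -1]
  T: [-1 -2 -1  0  0 -1 -2]
RREF → pivots at {Q,σ,μ} ⇒ r = 3
Pivot set = {Q,σ,μ}, free = {m,ρ,α,κ}
RREF:
  r0: [   1    0    0    1 -1/2  1/2 -1/2]
  r1: [   0    1    0   -2 -1/2  1/2  3/2]
  r2: [   0    0    1    3  3/2 -1/2 -1/2]
Fix exponent of κ at 1, m at 0, ρ at 0, α at 0; solve each RREF row for its pivot's exponent:
  r0: exp(Q) + (-1/2)·1 = 0 ⇒ exp(Q) = 1/2
  r1: exp(σ) + (3/2)·1 = 0 ⇒ exp(σ) = -3/2
  r2: exp(μ) + (-1/2)·1 = 0 ⇒ exp(μ) = 1/2
Π_4 = Q^(1/2) · σ^(-3/2) · μ^(1/2) · κ

["1/2", "-3/2", "1/2", "0", "0", "0", "1"]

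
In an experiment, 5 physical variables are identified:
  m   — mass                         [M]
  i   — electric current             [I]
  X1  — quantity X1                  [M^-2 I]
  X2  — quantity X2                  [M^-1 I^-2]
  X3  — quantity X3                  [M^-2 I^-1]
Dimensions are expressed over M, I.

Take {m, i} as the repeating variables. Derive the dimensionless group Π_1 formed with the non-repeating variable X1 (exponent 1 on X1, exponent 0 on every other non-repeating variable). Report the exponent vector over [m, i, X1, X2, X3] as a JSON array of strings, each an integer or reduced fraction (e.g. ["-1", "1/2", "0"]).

["2", "-1", "1", "0", "0"]

Dimensional matrix (M×I by m×i×X1×X2×X3):
  M: [ 1  0 -2 -1 -2]
  I: [ 0  1  1 -2 -1]
Row reduction gives pivot columns m,i; rank = 2
Pivot set = {m,i}, free = {X1,X2,X3}
RREF:
  r0: [   1    0   -2   -1   -2]
  r1: [   0    1    1   -2   -1]
Fix exponent of X1 at 1, X2 at 0, X3 at 0; solve each RREF row for its pivot's exponent:
  r0: exp(m) + (-2)·1 = 0 ⇒ exp(m) = 2
  r1: exp(i) + (1)·1 = 0 ⇒ exp(i) = -1
Π_1 = m^2 · i^-1 · X1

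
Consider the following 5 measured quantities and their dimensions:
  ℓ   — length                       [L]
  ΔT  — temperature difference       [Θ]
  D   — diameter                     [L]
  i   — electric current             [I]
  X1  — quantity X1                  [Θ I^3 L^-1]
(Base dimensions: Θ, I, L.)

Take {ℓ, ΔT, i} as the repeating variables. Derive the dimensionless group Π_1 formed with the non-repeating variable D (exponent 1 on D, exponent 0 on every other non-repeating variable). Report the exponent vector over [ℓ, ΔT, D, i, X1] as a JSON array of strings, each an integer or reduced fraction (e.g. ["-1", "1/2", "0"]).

Write exponents as rows Θ,I,L / cols ℓ,ΔT,D,i,X1:
  Θ: [ 0  1  0  0  1]
  I: [ 0  0  0  1  3]
  L: [ 1  0  1  0 -1]
Row reduction gives pivot columns ℓ,ΔT,i; rank = 3
Repeat: ℓ,ΔT,i; free: D,X1
RREF:
  r0: [   1    0    1    0   -1]
  r1: [   0    1    0    0    1]
  r2: [   0    0    0    1    3]
Fix exponent of D at 1, X1 at 0; solve each RREF row for its pivot's exponent:
  r0: exp(ℓ) + (1)·1 = 0 ⇒ exp(ℓ) = -1
  r1: exp(ΔT) + (0)·1 = 0 ⇒ exp(ΔT) = 0
  r2: exp(i) + (0)·1 = 0 ⇒ exp(i) = 0
Π_1 = ℓ^-1 · D

["-1", "0", "1", "0", "0"]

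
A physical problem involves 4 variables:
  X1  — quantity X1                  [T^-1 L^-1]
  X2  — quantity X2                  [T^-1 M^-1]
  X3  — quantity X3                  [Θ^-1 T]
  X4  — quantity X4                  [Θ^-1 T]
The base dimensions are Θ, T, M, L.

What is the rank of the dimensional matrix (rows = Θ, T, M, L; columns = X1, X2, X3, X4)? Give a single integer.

Exponent matrix [Θ,T,M,L] × [X1,X2,X3,X4]:
  Θ: [ 0  0 -1 -1]
  T: [-1 -1  1  1]
  M: [ 0 -1  0  0]
  L: [-1  0  0  0]
Row reduction gives pivot columns X1,X2,X3; rank = 3

3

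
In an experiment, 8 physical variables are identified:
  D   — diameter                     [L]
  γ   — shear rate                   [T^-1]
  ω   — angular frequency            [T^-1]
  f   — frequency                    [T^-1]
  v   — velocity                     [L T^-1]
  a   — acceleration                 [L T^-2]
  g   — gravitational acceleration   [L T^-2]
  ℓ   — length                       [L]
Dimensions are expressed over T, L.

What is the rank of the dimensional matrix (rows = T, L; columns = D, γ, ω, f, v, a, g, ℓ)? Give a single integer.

2

Dimensional matrix (T×L by D×γ×ω×f×v×a×g×ℓ):
  T: [ 0 -1 -1 -1 -1 -2 -2  0]
  L: [ 1  0  0  0  1  1  1  1]
Echelon form has 2 nonzero rows (pivots: D,γ)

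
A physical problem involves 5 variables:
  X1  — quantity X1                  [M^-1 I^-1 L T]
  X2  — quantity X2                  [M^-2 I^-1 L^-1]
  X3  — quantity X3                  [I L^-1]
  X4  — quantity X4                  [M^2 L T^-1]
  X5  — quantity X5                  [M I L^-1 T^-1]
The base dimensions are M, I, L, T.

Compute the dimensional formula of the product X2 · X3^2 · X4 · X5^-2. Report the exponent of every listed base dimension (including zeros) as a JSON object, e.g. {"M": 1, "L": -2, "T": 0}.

Write exponents as rows M,I,L,T / cols X1,X2,X3,X4,X5:
  M: [-1 -2  0  2  1]
  I: [-1 -1  1  0  1]
  L: [ 1 -1 -1  1 -1]
  T: [ 1  0  0 -1 -1]
  [M]: (1)·-2+(2)·0+(1)·2+(-2)·1 = -2
  [I]: (1)·-1+(2)·1+(1)·0+(-2)·1 = -1
  [L]: (1)·-1+(2)·-1+(1)·1+(-2)·-1 = 0
  [T]: (1)·0+(2)·0+(1)·-1+(-2)·-1 = 1
⇒ M^-2 I^-1 T

{"M": -2, "I": -1, "L": 0, "T": 1}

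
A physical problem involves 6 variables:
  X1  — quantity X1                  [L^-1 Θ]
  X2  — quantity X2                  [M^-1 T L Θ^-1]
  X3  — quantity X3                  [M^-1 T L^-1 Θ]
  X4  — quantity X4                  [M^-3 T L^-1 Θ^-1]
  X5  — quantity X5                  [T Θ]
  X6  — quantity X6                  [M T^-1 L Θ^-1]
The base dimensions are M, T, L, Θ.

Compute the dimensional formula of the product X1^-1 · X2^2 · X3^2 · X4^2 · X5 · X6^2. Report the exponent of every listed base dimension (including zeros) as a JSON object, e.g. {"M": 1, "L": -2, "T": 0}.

{"M": -8, "T": 5, "L": 1, "Θ": -4}

Exponent matrix [M,T,L,Θ] × [X1,X2,X3,X4,X5,X6]:
  M: [ 0 -1 -1 -3  0  1]
  T: [ 0  1  1  1  1 -1]
  L: [-1  1 -1 -1  0  1]
  Θ: [ 1 -1  1 -1  1 -1]
  [M]: (-1)·0+(2)·-1+(2)·-1+(2)·-3+(1)·0+(2)·1 = -8
  [T]: (-1)·0+(2)·1+(2)·1+(2)·1+(1)·1+(2)·-1 = 5
  [L]: (-1)·-1+(2)·1+(2)·-1+(2)·-1+(1)·0+(2)·1 = 1
  [Θ]: (-1)·1+(2)·-1+(2)·1+(2)·-1+(1)·1+(2)·-1 = -4
⇒ M^-8 T^5 L Θ^-4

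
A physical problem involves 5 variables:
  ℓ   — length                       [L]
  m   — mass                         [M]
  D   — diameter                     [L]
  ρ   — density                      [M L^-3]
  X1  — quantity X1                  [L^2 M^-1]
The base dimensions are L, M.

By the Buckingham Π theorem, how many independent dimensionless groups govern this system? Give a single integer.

Exponent matrix [L,M] × [ℓ,m,D,ρ,X1]:
  L: [ 1  0  1 -3  2]
  M: [ 0  1  0  1 -1]
Row reduction gives pivot columns ℓ,m; rank = 2
Π count = n − r = 5 − 2 = 3

3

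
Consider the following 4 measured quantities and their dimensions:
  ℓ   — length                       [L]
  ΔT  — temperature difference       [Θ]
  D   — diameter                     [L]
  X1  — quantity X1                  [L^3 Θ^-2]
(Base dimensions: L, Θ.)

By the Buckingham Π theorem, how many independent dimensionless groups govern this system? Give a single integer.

2

Dimensional matrix (L×Θ by ℓ×ΔT×D×X1):
  L: [ 1  0  1  3]
  Θ: [ 0  1  0 -2]
Row reduction gives pivot columns ℓ,ΔT; rank = 2
n=4, r=2 ⇒ 2 dimensionless groups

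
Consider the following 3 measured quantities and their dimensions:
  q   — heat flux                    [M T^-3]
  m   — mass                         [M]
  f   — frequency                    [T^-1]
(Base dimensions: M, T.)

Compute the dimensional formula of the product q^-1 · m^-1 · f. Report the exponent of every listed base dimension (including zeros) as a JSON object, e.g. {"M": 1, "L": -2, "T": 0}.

Write exponents as rows M,T / cols q,m,f:
  M: [ 1  1  0]
  T: [-3  0 -1]
  [M]: (-1)·1+(-1)·1+(1)·0 = -2
  [T]: (-1)·-3+(-1)·0+(1)·-1 = 2
⇒ M^-2 T^2

{"M": -2, "T": 2}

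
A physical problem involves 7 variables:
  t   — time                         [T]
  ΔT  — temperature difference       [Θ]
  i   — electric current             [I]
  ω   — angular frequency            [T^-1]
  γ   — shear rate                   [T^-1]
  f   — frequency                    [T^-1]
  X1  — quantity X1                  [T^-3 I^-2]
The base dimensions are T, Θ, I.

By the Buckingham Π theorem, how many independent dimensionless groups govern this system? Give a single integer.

Dimensional matrix (T×Θ×I by t×ΔT×i×ω×γ×f×X1):
  T: [ 1  0  0 -1 -1 -1 -3]
  Θ: [ 0  1  0  0  0  0  0]
  I: [ 0  0  1  0  0  0 -2]
Echelon form has 3 nonzero rows (pivots: t,ΔT,i)
7 vars − rank 3 = 4 Π groups

4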